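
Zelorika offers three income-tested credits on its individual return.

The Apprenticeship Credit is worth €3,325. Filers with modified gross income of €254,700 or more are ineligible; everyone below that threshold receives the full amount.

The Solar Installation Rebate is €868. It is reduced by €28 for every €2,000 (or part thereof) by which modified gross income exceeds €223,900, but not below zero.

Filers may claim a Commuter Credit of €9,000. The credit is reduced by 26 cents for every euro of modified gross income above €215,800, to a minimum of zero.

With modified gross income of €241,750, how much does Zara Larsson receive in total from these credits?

€6,194

Apprenticeship Credit: €241,750 is below the €254,700 cutoff, so the full €3,325 applies.
Solar Installation Rebate: income exceeds €223,900 by €17,850, which is 9 full-or-partial €2,000 increments; reduction = 9 × €28 = €252, leaving €616.
Commuter Credit: 26% of the €25,950 excess over €215,800 is €6,747; credit = €9,000 − €6,747 = €2,253.
Total: €3,325 + €616 + €2,253 = €6,194.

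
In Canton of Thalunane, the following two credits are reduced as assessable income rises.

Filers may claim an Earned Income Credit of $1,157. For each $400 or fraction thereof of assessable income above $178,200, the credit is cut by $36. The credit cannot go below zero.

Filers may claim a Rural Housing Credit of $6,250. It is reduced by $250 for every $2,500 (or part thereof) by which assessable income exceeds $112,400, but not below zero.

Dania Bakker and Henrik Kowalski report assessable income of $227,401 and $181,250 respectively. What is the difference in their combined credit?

$869

Dania ($227,401): Earned Income Credit: income exceeds $178,200 by $49,201 → 124 increments × $36 = $4,464 ≥ base, so the credit is $0. Rural Housing Credit: income exceeds $112,400 by $115,001 → 47 increments × $250 = $11,750 ≥ base, so the credit is $0. total $0 + $0 = $0
Henrik ($181,250): Earned Income Credit: income exceeds $178,200 by $3,050, which is 8 full-or-partial $400 increments; reduction = 8 × $36 = $288, leaving $869. Rural Housing Credit: income exceeds $112,400 by $68,850 → 28 increments × $250 = $7,000 ≥ base, so the credit is $0. total $869 + $0 = $869
Difference: |$0 − $869| = $869.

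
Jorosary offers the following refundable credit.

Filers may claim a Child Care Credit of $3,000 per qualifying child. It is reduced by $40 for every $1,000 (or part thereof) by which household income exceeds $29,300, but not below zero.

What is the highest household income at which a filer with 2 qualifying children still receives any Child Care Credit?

Full credit = 2 × $3,000 = $6,000.
After 149 increments the reduction is 149 × $40 = $5,960, leaving $40; one more increment wipes it out. Increment 149 ends at excess 149 × $1,000 = $149,000, so the highest qualifying income is $29,300 + $149,000 = $178,300.

$178,300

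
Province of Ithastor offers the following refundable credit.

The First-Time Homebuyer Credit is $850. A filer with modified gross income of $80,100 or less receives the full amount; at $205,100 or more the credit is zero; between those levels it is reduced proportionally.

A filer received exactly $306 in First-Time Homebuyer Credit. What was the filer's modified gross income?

$306 is 306/850 of the full $850, so 544/850 of the $125,000 range has been used: income = $80,100 + $125,000 × 544/850 = $160,100.

$160,100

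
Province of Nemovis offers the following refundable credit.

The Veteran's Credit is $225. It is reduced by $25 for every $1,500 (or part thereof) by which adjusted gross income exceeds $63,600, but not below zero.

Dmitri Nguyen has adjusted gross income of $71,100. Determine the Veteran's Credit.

Veteran's Credit: income exceeds $63,600 by $7,500, which is 5 full-or-partial $1,500 increments; reduction = 5 × $25 = $125, leaving $100.

$100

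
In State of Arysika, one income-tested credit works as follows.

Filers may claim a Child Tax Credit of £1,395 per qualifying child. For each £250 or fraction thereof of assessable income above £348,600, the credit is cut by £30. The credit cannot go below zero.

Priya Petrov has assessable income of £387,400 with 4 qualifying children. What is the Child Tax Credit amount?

£900

Child Tax Credit: base = 4 × £1,395 = £5,580. income exceeds £348,600 by £38,800, which is 156 full-or-partial £250 increments; reduction = 156 × £30 = £4,680, leaving £900.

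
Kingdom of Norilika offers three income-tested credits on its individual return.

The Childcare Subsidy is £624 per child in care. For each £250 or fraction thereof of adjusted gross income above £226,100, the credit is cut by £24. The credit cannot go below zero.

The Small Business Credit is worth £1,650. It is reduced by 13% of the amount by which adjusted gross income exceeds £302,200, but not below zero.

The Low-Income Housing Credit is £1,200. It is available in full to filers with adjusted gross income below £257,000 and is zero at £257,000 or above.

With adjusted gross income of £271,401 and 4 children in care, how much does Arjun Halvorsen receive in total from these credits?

£1,650

Childcare Subsidy: base = 4 × £624 = £2,496. income exceeds £226,100 by £45,301 → 182 increments × £24 = £4,368 ≥ base, so the credit is £0.
Small Business Credit: £271,401 is at or below the £302,200 threshold, so the full £1,650 applies.
Low-Income Housing Credit: £271,401 meets or exceeds the £257,000 cutoff, so the credit is £0.
Total: £0 + £1,650 + £0 = £1,650.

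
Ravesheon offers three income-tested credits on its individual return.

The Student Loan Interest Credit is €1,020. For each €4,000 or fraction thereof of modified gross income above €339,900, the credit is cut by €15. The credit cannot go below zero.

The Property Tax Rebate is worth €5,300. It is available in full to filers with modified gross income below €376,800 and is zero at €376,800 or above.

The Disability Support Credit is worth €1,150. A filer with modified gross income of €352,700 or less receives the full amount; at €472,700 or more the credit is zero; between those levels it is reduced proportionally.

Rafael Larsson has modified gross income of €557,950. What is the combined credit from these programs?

Student Loan Interest Credit: income exceeds €339,900 by €218,050, which is 55 full-or-partial €4,000 increments; reduction = 55 × €15 = €825, leaving €195.
Property Tax Rebate: €557,950 meets or exceeds the €376,800 cutoff, so the credit is €0.
Disability Support Credit: €557,950 is at or above €472,700, so the credit is €0.
Total: €195 + €0 + €0 = €195.

€195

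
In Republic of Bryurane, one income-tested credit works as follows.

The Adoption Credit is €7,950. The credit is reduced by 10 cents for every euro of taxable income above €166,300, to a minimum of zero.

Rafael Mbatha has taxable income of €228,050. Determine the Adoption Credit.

Adoption Credit: 10% of the €61,750 excess over €166,300 is €6,175; credit = €7,950 − €6,175 = €1,775.

€1,775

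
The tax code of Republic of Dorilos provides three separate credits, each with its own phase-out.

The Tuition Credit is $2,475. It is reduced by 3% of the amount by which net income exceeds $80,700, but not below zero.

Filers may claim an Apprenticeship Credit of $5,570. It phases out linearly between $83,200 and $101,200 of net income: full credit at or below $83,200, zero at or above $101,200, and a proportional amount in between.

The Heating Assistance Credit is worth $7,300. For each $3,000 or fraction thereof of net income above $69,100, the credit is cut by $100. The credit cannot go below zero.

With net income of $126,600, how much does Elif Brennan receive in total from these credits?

$6,398

Tuition Credit: 3% of the $45,900 excess over $80,700 is $1,377; credit = $2,475 − $1,377 = $1,098.
Apprenticeship Credit: $126,600 is at or above $101,200, so the credit is $0.
Heating Assistance Credit: income exceeds $69,100 by $57,500, which is 20 full-or-partial $3,000 increments; reduction = 20 × $100 = $2,000, leaving $5,300.
Total: $1,098 + $0 + $5,300 = $6,398.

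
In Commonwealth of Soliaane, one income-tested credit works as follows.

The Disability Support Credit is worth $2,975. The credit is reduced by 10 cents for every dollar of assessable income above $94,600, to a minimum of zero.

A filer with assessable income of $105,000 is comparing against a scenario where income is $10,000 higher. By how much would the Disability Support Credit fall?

$1,000

At $105,000 — 10% of the $10,400 excess over $94,600 is $1,040; credit = $2,975 − $1,040 = $1,935.
At $115,000 — 10% of the $20,400 excess over $94,600 is $2,040; credit = $2,975 − $2,040 = $935.
Lost: $1,935 − $935 = $1,000.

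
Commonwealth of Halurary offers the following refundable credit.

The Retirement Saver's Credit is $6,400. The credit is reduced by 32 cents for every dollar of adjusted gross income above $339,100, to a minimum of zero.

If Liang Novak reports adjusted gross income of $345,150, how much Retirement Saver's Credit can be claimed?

$4,464

Retirement Saver's Credit: 32% of the $6,050 excess over $339,100 is $1,936; credit = $6,400 − $1,936 = $4,464.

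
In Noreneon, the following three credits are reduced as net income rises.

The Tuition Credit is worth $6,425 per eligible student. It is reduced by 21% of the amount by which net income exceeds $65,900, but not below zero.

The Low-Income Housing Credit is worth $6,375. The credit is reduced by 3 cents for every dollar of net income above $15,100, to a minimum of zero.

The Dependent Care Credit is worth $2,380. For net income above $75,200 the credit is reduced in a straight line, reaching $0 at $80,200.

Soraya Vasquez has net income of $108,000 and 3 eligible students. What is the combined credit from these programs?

Tuition Credit: base = 3 × $6,425 = $19,275. 21% of the $42,100 excess over $65,900 is $8,841; credit = $19,275 − $8,841 = $10,434.
Low-Income Housing Credit: 3% of the $92,900 excess over $15,100 is $2,787; credit = $6,375 − $2,787 = $3,588.
Dependent Care Credit: $108,000 is at or above $80,200, so the credit is $0.
Total: $10,434 + $3,588 + $0 = $14,022.

$14,022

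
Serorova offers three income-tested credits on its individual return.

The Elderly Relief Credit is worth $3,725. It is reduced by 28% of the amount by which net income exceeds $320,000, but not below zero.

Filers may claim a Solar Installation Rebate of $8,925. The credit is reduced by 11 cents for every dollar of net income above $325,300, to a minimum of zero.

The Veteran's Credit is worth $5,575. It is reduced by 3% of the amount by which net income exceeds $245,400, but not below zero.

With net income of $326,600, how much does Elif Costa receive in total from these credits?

Elderly Relief Credit: 28% of the $6,600 excess over $320,000 is $1,848; credit = $3,725 − $1,848 = $1,877.
Solar Installation Rebate: 11% of the $1,300 excess over $325,300 is $143; credit = $8,925 − $143 = $8,782.
Veteran's Credit: 3% of the $81,200 excess over $245,400 is $2,436; credit = $5,575 − $2,436 = $3,139.
Total: $1,877 + $8,782 + $3,139 = $13,798.

$13,798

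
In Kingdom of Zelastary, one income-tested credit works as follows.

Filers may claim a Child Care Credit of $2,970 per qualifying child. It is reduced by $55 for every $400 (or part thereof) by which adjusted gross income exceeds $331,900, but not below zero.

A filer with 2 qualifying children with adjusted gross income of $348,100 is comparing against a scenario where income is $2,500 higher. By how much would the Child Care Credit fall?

$330

At $348,100 — base = 2 × $2,970 = $5,940. income exceeds $331,900 by $16,200, which is 41 full-or-partial $400 increments; reduction = 41 × $55 = $2,255, leaving $3,685.
At $350,600 — base = 2 × $2,970 = $5,940. income exceeds $331,900 by $18,700, which is 47 full-or-partial $400 increments; reduction = 47 × $55 = $2,585, leaving $3,355.
Lost: $3,685 − $3,355 = $330.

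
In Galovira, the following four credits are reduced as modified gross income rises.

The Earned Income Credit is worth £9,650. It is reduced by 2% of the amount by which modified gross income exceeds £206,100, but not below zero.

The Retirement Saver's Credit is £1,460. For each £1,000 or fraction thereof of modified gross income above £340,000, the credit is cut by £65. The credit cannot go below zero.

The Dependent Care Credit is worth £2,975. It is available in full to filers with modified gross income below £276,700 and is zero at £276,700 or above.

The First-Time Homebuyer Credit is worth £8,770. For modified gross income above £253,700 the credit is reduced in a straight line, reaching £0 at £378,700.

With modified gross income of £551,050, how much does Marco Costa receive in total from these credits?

Earned Income Credit: 2% of the £344,950 excess over £206,100 is £6,899; credit = £9,650 − £6,899 = £2,751.
Retirement Saver's Credit: income exceeds £340,000 by £211,050 → 212 increments × £65 = £13,780 ≥ base, so the credit is £0.
Dependent Care Credit: £551,050 meets or exceeds the £276,700 cutoff, so the credit is £0.
First-Time Homebuyer Credit: £551,050 is at or above £378,700, so the credit is £0.
Total: £2,751 + £0 + £0 + £0 = £2,751.

£2,751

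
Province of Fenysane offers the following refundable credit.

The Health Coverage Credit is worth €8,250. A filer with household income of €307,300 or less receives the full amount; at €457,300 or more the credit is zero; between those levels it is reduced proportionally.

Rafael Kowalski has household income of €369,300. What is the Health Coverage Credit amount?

Health Coverage Credit: €369,300 is €62,000 into a €150,000 phase-out range, leaving 88,000/150,000 of the credit: €8,250 × 88,000/150,000 = €4,840.

€4,840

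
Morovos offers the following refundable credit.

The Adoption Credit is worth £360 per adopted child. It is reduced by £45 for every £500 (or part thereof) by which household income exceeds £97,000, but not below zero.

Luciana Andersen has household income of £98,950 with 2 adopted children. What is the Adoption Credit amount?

£540

Adoption Credit: base = 2 × £360 = £720. income exceeds £97,000 by £1,950, which is 4 full-or-partial £500 increments; reduction = 4 × £45 = £180, leaving £540.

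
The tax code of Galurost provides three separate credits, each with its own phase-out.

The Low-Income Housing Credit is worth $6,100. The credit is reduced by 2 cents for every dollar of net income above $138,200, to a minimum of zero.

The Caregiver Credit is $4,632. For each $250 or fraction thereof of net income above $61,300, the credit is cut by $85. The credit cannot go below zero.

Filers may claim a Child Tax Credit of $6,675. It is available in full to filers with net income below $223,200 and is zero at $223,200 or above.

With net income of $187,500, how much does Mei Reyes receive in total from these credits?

Low-Income Housing Credit: 2% of the $49,300 excess over $138,200 is $986; credit = $6,100 − $986 = $5,114.
Caregiver Credit: income exceeds $61,300 by $126,200 → 505 increments × $85 = $42,925 ≥ base, so the credit is $0.
Child Tax Credit: $187,500 is below the $223,200 cutoff, so the full $6,675 applies.
Total: $5,114 + $0 + $6,675 = $11,789.

$11,789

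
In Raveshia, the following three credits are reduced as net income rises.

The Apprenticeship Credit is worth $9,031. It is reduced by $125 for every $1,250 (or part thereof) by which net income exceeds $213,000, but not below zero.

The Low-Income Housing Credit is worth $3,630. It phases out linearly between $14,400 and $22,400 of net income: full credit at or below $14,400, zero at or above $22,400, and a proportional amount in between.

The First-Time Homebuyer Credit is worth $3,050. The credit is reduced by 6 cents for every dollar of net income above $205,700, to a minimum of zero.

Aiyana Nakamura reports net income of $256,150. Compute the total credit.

$4,679

Apprenticeship Credit: income exceeds $213,000 by $43,150, which is 35 full-or-partial $1,250 increments; reduction = 35 × $125 = $4,375, leaving $4,656.
Low-Income Housing Credit: $256,150 is at or above $22,400, so the credit is $0.
First-Time Homebuyer Credit: 6% of the $50,450 excess over $205,700 is $3,027; credit = $3,050 − $3,027 = $23.
Total: $4,656 + $0 + $23 = $4,679.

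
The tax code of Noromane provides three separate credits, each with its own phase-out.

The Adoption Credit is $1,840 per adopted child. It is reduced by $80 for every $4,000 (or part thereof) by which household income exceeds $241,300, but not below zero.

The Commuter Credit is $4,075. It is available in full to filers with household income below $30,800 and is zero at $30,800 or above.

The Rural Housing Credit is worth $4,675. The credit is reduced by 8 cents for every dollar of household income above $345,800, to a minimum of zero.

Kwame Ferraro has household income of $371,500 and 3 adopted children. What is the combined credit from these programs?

Adoption Credit: base = 3 × $1,840 = $5,520. income exceeds $241,300 by $130,200, which is 33 full-or-partial $4,000 increments; reduction = 33 × $80 = $2,640, leaving $2,880.
Commuter Credit: $371,500 meets or exceeds the $30,800 cutoff, so the credit is $0.
Rural Housing Credit: 8% of the $25,700 excess over $345,800 is $2,056; credit = $4,675 − $2,056 = $2,619.
Total: $2,880 + $0 + $2,619 = $5,499.

$5,499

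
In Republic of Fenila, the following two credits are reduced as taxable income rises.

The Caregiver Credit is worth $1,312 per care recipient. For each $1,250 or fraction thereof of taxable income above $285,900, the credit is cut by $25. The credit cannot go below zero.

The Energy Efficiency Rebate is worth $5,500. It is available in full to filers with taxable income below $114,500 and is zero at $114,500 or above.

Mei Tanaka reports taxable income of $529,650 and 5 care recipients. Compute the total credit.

Caregiver Credit: base = 5 × $1,312 = $6,560. income exceeds $285,900 by $243,750, which is 195 full-or-partial $1,250 increments; reduction = 195 × $25 = $4,875, leaving $1,685.
Energy Efficiency Rebate: $529,650 meets or exceeds the $114,500 cutoff, so the credit is $0.
Total: $1,685 + $0 = $1,685.

$1,685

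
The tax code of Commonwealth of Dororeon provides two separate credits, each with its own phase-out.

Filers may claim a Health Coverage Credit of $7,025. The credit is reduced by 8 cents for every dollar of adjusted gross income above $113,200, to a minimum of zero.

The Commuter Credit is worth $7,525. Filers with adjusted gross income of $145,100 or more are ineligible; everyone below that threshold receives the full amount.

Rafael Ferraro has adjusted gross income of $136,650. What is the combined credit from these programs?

Health Coverage Credit: 8% of the $23,450 excess over $113,200 is $1,876; credit = $7,025 − $1,876 = $5,149.
Commuter Credit: $136,650 is below the $145,100 cutoff, so the full $7,525 applies.
Total: $5,149 + $7,525 = $12,674.

$12,674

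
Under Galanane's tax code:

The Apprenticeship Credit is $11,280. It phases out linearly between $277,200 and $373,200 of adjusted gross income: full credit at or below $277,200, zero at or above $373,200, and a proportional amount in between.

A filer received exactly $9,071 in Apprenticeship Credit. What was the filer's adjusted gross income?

$9,071 is 9,071/11,280 of the full $11,280, so 2,209/11,280 of the $96,000 range has been used: income = $277,200 + $96,000 × 2,209/11,280 = $296,000.

$296,000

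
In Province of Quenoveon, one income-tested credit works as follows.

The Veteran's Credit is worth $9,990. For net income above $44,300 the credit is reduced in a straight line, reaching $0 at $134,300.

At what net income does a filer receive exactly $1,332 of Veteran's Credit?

$122,300

$1,332 is 1,332/9,990 of the full $9,990, so 8,658/9,990 of the $90,000 range has been used: income = $44,300 + $90,000 × 8,658/9,990 = $122,300.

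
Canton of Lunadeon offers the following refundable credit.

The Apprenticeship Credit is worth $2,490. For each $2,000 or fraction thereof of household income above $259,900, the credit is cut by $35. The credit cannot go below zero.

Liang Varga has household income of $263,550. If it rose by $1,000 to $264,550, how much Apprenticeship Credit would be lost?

$35

At $263,550 — income exceeds $259,900 by $3,650, which is 2 full-or-partial $2,000 increments; reduction = 2 × $35 = $70, leaving $2,420.
At $264,550 — income exceeds $259,900 by $4,650, which is 3 full-or-partial $2,000 increments; reduction = 3 × $35 = $105, leaving $2,385.
Lost: $2,420 − $2,385 = $35.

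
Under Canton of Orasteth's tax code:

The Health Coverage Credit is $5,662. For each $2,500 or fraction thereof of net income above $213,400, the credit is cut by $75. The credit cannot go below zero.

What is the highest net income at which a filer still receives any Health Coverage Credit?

After 75 increments the reduction is 75 × $75 = $5,625, leaving $37; one more increment wipes it out. Increment 75 ends at excess 75 × $2,500 = $187,500, so the highest qualifying income is $213,400 + $187,500 = $400,900.

$400,900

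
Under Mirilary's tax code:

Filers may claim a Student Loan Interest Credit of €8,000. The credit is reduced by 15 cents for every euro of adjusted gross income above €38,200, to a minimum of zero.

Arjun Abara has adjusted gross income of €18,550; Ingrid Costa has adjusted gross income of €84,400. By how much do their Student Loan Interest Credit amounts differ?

€6,930

Arjun (€18,550): Student Loan Interest Credit: €18,550 is at or below the €38,200 threshold, so the full €8,000 applies.
Ingrid (€84,400): Student Loan Interest Credit: 15% of the €46,200 excess over €38,200 is €6,930; credit = €8,000 − €6,930 = €1,070.
Difference: |€8,000 − €1,070| = €6,930.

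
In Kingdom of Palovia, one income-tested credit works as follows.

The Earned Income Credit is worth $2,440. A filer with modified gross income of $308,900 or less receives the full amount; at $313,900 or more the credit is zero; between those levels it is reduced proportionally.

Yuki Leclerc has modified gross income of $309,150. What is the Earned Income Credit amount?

Earned Income Credit: $309,150 is $250 into a $5,000 phase-out range, leaving 4,750/5,000 of the credit: $2,440 × 4,750/5,000 = $2,318.

$2,318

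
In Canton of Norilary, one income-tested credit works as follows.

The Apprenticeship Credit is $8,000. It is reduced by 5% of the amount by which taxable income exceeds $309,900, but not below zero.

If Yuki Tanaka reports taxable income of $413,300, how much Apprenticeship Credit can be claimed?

$2,830

Apprenticeship Credit: 5% of the $103,400 excess over $309,900 is $5,170; credit = $8,000 − $5,170 = $2,830.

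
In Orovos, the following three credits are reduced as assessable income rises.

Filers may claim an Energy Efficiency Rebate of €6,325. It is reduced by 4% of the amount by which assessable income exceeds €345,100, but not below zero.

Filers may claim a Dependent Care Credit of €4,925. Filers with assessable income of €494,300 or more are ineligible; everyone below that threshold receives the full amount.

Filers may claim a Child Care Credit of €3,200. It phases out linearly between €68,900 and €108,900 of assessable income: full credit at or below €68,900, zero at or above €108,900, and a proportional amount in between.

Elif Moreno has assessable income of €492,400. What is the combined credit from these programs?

€5,358

Energy Efficiency Rebate: 4% of the €147,300 excess over €345,100 is €5,892; credit = €6,325 − €5,892 = €433.
Dependent Care Credit: €492,400 is below the €494,300 cutoff, so the full €4,925 applies.
Child Care Credit: €492,400 is at or above €108,900, so the credit is €0.
Total: €433 + €4,925 + €0 = €5,358.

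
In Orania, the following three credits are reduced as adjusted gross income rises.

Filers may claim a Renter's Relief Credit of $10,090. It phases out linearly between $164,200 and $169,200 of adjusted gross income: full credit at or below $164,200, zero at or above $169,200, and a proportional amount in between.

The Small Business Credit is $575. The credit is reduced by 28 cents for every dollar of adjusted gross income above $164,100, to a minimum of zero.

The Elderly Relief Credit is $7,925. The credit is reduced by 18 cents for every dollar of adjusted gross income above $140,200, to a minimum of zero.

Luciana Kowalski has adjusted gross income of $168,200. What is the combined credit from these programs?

Renter's Relief Credit: $168,200 is $4,000 into a $5,000 phase-out range, leaving 1,000/5,000 of the credit: $10,090 × 1,000/5,000 = $2,018.
Small Business Credit: 28% of the $4,100 excess over $164,100 is $1,148 ≥ base, so the credit is $0.
Elderly Relief Credit: 18% of the $28,000 excess over $140,200 is $5,040; credit = $7,925 − $5,040 = $2,885.
Total: $2,018 + $0 + $2,885 = $4,903.

$4,903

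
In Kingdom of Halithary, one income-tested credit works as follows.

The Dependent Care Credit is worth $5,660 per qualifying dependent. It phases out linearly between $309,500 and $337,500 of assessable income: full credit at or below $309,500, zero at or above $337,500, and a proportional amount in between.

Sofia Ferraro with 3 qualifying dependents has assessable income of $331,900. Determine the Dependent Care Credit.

$3,396

Dependent Care Credit: base = 3 × $5,660 = $16,980. $331,900 is $22,400 into a $28,000 phase-out range, leaving 5,600/28,000 of the credit: $16,980 × 5,600/28,000 = $3,396.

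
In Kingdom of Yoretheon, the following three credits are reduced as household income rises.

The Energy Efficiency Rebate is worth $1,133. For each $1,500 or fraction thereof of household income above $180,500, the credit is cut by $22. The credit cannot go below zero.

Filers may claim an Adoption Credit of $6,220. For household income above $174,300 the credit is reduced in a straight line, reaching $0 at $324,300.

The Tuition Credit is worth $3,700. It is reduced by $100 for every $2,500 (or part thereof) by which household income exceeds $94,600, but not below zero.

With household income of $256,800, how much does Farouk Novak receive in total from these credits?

$2,810

Energy Efficiency Rebate: income exceeds $180,500 by $76,300, which is 51 full-or-partial $1,500 increments; reduction = 51 × $22 = $1,122, leaving $11.
Adoption Credit: $256,800 is $82,500 into a $150,000 phase-out range, leaving 67,500/150,000 of the credit: $6,220 × 67,500/150,000 = $2,799.
Tuition Credit: income exceeds $94,600 by $162,200 → 65 increments × $100 = $6,500 ≥ base, so the credit is $0.
Total: $11 + $2,799 + $0 = $2,810.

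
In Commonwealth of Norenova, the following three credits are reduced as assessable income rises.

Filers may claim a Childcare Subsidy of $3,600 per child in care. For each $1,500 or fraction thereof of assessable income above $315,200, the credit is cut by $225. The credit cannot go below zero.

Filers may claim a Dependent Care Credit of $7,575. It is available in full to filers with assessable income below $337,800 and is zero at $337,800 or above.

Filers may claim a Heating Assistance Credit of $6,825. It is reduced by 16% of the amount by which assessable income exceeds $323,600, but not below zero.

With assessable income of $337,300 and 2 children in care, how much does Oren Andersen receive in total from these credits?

Childcare Subsidy: base = 2 × $3,600 = $7,200. income exceeds $315,200 by $22,100, which is 15 full-or-partial $1,500 increments; reduction = 15 × $225 = $3,375, leaving $3,825.
Dependent Care Credit: $337,300 is below the $337,800 cutoff, so the full $7,575 applies.
Heating Assistance Credit: 16% of the $13,700 excess over $323,600 is $2,192; credit = $6,825 − $2,192 = $4,633.
Total: $3,825 + $7,575 + $4,633 = $16,033.

$16,033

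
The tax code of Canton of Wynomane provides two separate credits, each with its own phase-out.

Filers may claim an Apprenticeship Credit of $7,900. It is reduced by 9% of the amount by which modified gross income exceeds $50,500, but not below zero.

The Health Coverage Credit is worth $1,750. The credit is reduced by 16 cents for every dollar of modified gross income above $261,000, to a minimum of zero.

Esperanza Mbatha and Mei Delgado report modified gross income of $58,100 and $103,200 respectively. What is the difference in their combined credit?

$4,059

Esperanza ($58,100): Apprenticeship Credit: 9% of the $7,600 excess over $50,500 is $684; credit = $7,900 − $684 = $7,216. Health Coverage Credit: $58,100 is at or below the $261,000 threshold, so the full $1,750 applies. total $7,216 + $1,750 = $8,966
Mei ($103,200): Apprenticeship Credit: 9% of the $52,700 excess over $50,500 is $4,743; credit = $7,900 − $4,743 = $3,157. Health Coverage Credit: $103,200 is at or below the $261,000 threshold, so the full $1,750 applies. total $3,157 + $1,750 = $4,907
Difference: |$8,966 − $4,907| = $4,059.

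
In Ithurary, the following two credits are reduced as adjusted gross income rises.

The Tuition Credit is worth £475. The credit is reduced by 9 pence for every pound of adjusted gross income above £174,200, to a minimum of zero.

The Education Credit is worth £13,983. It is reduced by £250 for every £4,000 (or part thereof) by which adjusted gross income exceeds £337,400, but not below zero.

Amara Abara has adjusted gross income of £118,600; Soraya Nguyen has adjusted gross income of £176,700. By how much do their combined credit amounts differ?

Amara (£118,600): Tuition Credit: £118,600 is at or below the £174,200 threshold, so the full £475 applies. Education Credit: £118,600 is at or below the £337,400 threshold, so the full £13,983 applies. total £475 + £13,983 = £14,458
Soraya (£176,700): Tuition Credit: 9% of the £2,500 excess over £174,200 is £225; credit = £475 − £225 = £250. Education Credit: £176,700 is at or below the £337,400 threshold, so the full £13,983 applies. total £250 + £13,983 = £14,233
Difference: |£14,458 − £14,233| = £225.

£225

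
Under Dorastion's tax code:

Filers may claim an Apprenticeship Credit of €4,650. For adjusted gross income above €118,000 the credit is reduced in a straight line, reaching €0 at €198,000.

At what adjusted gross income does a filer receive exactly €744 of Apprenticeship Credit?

€185,200

€744 is 744/4,650 of the full €4,650, so 3,906/4,650 of the €80,000 range has been used: income = €118,000 + €80,000 × 3,906/4,650 = €185,200.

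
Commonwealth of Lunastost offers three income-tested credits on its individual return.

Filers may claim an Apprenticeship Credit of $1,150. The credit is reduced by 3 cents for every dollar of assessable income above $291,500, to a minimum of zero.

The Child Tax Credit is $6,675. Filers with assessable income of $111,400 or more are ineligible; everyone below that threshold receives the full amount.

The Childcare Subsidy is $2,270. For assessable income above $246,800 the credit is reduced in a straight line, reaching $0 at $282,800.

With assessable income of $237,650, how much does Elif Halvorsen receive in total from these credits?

$3,420

Apprenticeship Credit: $237,650 is at or below the $291,500 threshold, so the full $1,150 applies.
Child Tax Credit: $237,650 meets or exceeds the $111,400 cutoff, so the credit is $0.
Childcare Subsidy: $237,650 is at or below the $246,800 threshold, so the full $2,270 applies.
Total: $1,150 + $0 + $2,270 = $3,420.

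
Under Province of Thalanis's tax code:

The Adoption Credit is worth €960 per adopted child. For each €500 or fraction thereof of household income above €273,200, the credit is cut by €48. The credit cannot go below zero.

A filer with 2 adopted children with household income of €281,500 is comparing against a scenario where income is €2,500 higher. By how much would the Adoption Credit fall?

€240

At €281,500 — base = 2 × €960 = €1,920. income exceeds €273,200 by €8,300, which is 17 full-or-partial €500 increments; reduction = 17 × €48 = €816, leaving €1,104.
At €284,000 — base = 2 × €960 = €1,920. income exceeds €273,200 by €10,800, which is 22 full-or-partial €500 increments; reduction = 22 × €48 = €1,056, leaving €864.
Lost: €1,104 − €864 = €240.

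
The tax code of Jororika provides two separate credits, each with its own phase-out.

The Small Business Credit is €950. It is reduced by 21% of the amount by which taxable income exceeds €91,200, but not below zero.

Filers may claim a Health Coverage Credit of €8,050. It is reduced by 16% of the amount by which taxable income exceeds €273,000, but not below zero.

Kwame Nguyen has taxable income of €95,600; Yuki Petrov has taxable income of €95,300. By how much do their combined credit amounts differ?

Kwame (€95,600): Small Business Credit: 21% of the €4,400 excess over €91,200 is €924; credit = €950 − €924 = €26. Health Coverage Credit: €95,600 is at or below the €273,000 threshold, so the full €8,050 applies. total €26 + €8,050 = €8,076
Yuki (€95,300): Small Business Credit: 21% of the €4,100 excess over €91,200 is €861; credit = €950 − €861 = €89. Health Coverage Credit: €95,300 is at or below the €273,000 threshold, so the full €8,050 applies. total €89 + €8,050 = €8,139
Difference: |€8,076 − €8,139| = €63.

€63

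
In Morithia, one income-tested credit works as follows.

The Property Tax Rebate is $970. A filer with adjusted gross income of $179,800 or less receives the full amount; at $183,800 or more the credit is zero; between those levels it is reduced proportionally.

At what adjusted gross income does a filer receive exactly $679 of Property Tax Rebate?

$679 is 679/970 of the full $970, so 291/970 of the $4,000 range has been used: income = $179,800 + $4,000 × 291/970 = $181,000.

$181,000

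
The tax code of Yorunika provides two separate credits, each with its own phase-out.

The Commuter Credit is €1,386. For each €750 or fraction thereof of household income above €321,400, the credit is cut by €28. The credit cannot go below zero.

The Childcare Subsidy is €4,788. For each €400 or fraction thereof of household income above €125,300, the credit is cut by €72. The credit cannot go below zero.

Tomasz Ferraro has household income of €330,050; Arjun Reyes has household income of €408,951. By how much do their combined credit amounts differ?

€1,050

Tomasz (€330,050): Commuter Credit: income exceeds €321,400 by €8,650, which is 12 full-or-partial €750 increments; reduction = 12 × €28 = €336, leaving €1,050. Childcare Subsidy: income exceeds €125,300 by €204,750 → 512 increments × €72 = €36,864 ≥ base, so the credit is €0. total €1,050 + €0 = €1,050
Arjun (€408,951): Commuter Credit: income exceeds €321,400 by €87,551 → 117 increments × €28 = €3,276 ≥ base, so the credit is €0. Childcare Subsidy: income exceeds €125,300 by €283,651 → 710 increments × €72 = €51,120 ≥ base, so the credit is €0. total €0 + €0 = €0
Difference: |€1,050 − €0| = €1,050.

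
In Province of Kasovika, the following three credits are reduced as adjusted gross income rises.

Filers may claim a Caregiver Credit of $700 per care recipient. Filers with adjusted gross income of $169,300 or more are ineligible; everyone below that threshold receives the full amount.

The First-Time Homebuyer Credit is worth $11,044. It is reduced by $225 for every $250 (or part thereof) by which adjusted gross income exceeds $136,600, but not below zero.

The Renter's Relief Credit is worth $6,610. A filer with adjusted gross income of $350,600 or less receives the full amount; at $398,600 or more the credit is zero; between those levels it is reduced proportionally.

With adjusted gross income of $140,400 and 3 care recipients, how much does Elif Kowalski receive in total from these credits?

Caregiver Credit: base = 3 × $700 = $2,100. $140,400 is below the $169,300 cutoff, so the full $2,100 applies.
First-Time Homebuyer Credit: income exceeds $136,600 by $3,800, which is 16 full-or-partial $250 increments; reduction = 16 × $225 = $3,600, leaving $7,444.
Renter's Relief Credit: $140,400 is at or below the $350,600 threshold, so the full $6,610 applies.
Total: $2,100 + $7,444 + $6,610 = $16,154.

$16,154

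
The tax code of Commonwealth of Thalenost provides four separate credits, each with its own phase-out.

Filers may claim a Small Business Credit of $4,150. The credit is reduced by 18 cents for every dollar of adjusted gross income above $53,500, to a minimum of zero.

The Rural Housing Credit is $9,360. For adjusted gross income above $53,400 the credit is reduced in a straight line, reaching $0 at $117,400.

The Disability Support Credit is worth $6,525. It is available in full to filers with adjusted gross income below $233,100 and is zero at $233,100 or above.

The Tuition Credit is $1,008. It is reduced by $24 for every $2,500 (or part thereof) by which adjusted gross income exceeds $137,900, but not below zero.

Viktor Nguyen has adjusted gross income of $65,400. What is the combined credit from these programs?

Small Business Credit: 18% of the $11,900 excess over $53,500 is $2,142; credit = $4,150 − $2,142 = $2,008.
Rural Housing Credit: $65,400 is $12,000 into a $64,000 phase-out range, leaving 52,000/64,000 of the credit: $9,360 × 52,000/64,000 = $7,605.
Disability Support Credit: $65,400 is below the $233,100 cutoff, so the full $6,525 applies.
Tuition Credit: $65,400 is at or below the $137,900 threshold, so the full $1,008 applies.
Total: $2,008 + $7,605 + $6,525 + $1,008 = $17,146.

$17,146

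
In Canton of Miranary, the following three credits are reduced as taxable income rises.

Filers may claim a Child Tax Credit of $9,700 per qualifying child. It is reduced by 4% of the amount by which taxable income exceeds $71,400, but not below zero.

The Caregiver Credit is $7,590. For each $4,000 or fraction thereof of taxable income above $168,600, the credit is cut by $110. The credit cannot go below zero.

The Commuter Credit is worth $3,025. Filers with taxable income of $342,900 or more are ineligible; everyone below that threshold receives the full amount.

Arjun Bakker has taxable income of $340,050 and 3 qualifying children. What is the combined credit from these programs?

Child Tax Credit: base = 3 × $9,700 = $29,100. 4% of the $268,650 excess over $71,400 is $10,746; credit = $29,100 − $10,746 = $18,354.
Caregiver Credit: income exceeds $168,600 by $171,450, which is 43 full-or-partial $4,000 increments; reduction = 43 × $110 = $4,730, leaving $2,860.
Commuter Credit: $340,050 is below the $342,900 cutoff, so the full $3,025 applies.
Total: $18,354 + $2,860 + $3,025 = $24,239.

$24,239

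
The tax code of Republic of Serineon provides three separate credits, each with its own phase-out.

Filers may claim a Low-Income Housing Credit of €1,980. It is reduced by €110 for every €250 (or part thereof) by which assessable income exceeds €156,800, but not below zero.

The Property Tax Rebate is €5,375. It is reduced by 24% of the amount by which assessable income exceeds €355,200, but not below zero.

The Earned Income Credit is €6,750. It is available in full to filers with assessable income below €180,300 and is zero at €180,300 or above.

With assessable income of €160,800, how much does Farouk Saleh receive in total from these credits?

€12,345

Low-Income Housing Credit: income exceeds €156,800 by €4,000, which is 16 full-or-partial €250 increments; reduction = 16 × €110 = €1,760, leaving €220.
Property Tax Rebate: €160,800 is at or below the €355,200 threshold, so the full €5,375 applies.
Earned Income Credit: €160,800 is below the €180,300 cutoff, so the full €6,750 applies.
Total: €220 + €5,375 + €6,750 = €12,345.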